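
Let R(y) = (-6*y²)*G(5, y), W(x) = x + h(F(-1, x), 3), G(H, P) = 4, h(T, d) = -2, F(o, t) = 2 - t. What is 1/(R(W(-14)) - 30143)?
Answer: -1/36287 ≈ -2.7558e-5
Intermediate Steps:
W(x) = -2 + x (W(x) = x - 2 = -2 + x)
R(y) = -24*y² (R(y) = -6*y²*4 = -24*y²)
1/(R(W(-14)) - 30143) = 1/(-24*(-2 - 14)² - 30143) = 1/(-24*(-16)² - 30143) = 1/(-24*256 - 30143) = 1/(-6144 - 30143) = 1/(-36287) = -1/36287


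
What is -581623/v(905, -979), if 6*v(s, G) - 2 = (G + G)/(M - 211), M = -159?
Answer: -645601530/1349 ≈ -4.7858e+5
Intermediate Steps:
v(s, G) = 1/3 - G/1110 (v(s, G) = 1/3 + ((G + G)/(-159 - 211))/6 = 1/3 + ((2*G)/(-370))/6 = 1/3 + ((2*G)*(-1/370))/6 = 1/3 + (-G/185)/6 = 1/3 - G/1110)
-581623/v(905, -979) = -581623/(1/3 - 1/1110*(-979)) = -581623/(1/3 + 979/1110) = -581623/1349/1110 = -581623*1110/1349 = -645601530/1349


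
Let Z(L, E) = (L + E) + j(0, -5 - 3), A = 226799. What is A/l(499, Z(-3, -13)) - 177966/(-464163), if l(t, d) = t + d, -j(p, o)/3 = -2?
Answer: 35119576537/75658569 ≈ 464.19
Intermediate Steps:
j(p, o) = 6 (j(p, o) = -3*(-2) = 6)
Z(L, E) = 6 + E + L (Z(L, E) = (L + E) + 6 = (E + L) + 6 = 6 + E + L)
l(t, d) = d + t
A/l(499, Z(-3, -13)) - 177966/(-464163) = 226799/((6 - 13 - 3) + 499) - 177966/(-464163) = 226799/(-10 + 499) - 177966*(-1/464163) = 226799/489 + 59322/154721 = 35119576537/75658569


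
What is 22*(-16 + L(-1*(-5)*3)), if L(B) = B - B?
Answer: -352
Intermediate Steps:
L(B) = 0
22*(-16 + L(-1*(-5)*3)) = 22*(-16 + 0) = 22*(-16) = -352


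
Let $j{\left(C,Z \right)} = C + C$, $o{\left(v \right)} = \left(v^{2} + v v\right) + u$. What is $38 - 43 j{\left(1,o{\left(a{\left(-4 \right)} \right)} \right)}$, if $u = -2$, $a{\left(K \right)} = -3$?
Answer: $-48$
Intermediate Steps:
$o{\left(v \right)} = -2 + 2 v^{2}$ ($o{\left(v \right)} = \left(v^{2} + v v\right) - 2 = \left(v^{2} + v^{2}\right) - 2 = 2 v^{2} - 2 = -2 + 2 v^{2}$)
$j{\left(C,Z \right)} = 2 C$
$38 - 43 j{\left(1,o{\left(a{\left(-4 \right)} \right)} \right)} = 38 - 43 \cdot 2 \cdot 1 = 38 - 86 = -48$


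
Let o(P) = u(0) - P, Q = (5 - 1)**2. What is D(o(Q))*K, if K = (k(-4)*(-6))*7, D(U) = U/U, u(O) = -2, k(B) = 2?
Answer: -84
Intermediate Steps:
Q = 16 (Q = 4**2 = 16)
o(P) = -2 - P
D(U) = 1
K = -84 (K = (2*(-6))*7 = -12*7 = -84)
D(o(Q))*K = 1*(-84) = -84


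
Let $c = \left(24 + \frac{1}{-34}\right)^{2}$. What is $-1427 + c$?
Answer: $- \frac{985387}{1156} \approx -852.41$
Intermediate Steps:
$c = \frac{664225}{1156}$ ($c = \left(24 - \frac{1}{34}\right)^{2} = \left(\frac{815}{34}\right)^{2} = \frac{664225}{1156} \approx 574.59$)
$-1427 + c = -1427 + \frac{664225}{1156} = - \frac{985387}{1156}$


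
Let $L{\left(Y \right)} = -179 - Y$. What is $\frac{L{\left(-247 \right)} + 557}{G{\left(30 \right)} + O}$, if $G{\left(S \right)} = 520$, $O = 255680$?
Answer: $\frac{25}{10248} \approx 0.0024395$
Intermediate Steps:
$\frac{L{\left(-247 \right)} + 557}{G{\left(30 \right)} + O} = \frac{\left(-179 - -247\right) + 557}{520 + 255680} = \frac{\left(-179 + 247\right) + 557}{256200} = \left(68 + 557\right) \frac{1}{256200} = 625 \cdot \frac{1}{256200} = \frac{25}{10248}$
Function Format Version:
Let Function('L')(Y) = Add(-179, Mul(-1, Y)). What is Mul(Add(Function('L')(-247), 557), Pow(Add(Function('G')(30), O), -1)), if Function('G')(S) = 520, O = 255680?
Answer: Rational(25, 10248) ≈ 0.0024395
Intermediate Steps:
Mul(Add(Function('L')(-247), 557), Pow(Add(Function('G')(30), O), -1)) = Mul(Add(Add(-179, Mul(-1, -247)), 557), Pow(Add(520, 255680), -1)) = Mul(Add(Add(-179, 247), 557), Pow(256200, -1)) = Mul(Add(68, 557), Rational(1, 256200)) = Mul(625, Rational(1, 256200)) = Rational(25, 10248)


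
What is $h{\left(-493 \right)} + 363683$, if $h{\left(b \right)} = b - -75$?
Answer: $363265$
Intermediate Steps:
$h{\left(b \right)} = 75 + b$ ($h{\left(b \right)} = b + 75 = 75 + b$)
$h{\left(-493 \right)} + 363683 = \left(75 - 493\right) + 363683 = -418 + 363683 = 363265$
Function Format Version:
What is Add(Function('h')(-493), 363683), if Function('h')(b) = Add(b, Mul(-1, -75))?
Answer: 363265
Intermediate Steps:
Function('h')(b) = Add(75, b) (Function('h')(b) = Add(b, 75) = Add(75, b))
Add(Function('h')(-493), 363683) = Add(Add(75, -493), 363683) = Add(-418, 363683) = 363265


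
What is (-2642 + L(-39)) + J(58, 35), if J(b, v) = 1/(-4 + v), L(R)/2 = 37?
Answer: -79607/31 ≈ -2568.0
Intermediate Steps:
L(R) = 74 (L(R) = 2*37 = 74)
(-2642 + L(-39)) + J(58, 35) = (-2642 + 74) + 1/(-4 + 35) = -2568 + 1/31 = -79607/31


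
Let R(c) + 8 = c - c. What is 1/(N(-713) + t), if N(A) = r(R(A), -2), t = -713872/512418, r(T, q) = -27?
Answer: -256209/7274579 ≈ -0.035220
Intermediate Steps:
R(c) = -8 (R(c) = -8 + (c - c) = -8 + 0 = -8)
t = -356936/256209 (t = -713872*1/512418 = -356936/256209 ≈ -1.3931)
N(A) = -27
1/(N(-713) + t) = 1/(-27 - 356936/256209) = 1/(-7274579/256209) = -256209/7274579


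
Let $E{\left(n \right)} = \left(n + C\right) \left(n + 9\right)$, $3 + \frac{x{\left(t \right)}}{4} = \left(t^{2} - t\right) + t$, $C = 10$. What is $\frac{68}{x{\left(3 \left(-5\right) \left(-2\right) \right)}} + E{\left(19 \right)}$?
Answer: $\frac{728381}{897} \approx 812.02$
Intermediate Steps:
$x{\left(t \right)} = -12 + 4 t^{2}$ ($x{\left(t \right)} = -12 + 4 \left(\left(t^{2} - t\right) + t\right) = -12 + 4 t^{2}$)
$E{\left(n \right)} = \left(9 + n\right) \left(10 + n\right)$ ($E{\left(n \right)} = \left(n + 10\right) \left(n + 9\right) = \left(10 + n\right) \left(9 + n\right) = \left(9 + n\right) \left(10 + n\right)$)
$\frac{68}{x{\left(3 \left(-5\right) \left(-2\right) \right)}} + E{\left(19 \right)} = \frac{68}{-12 + 4 \left(3 \left(-5\right) \left(-2\right)\right)^{2}} + \left(90 + 19^{2} + 19 \cdot 19\right) = \frac{68}{-12 + 4 \left(\left(-15\right) \left(-2\right)\right)^{2}} + \left(90 + 361 + 361\right) = \frac{68}{-12 + 4 \cdot 30^{2}} + 812 = \frac{68}{-12 + 4 \cdot 900} + 812 = \frac{68}{-12 + 3600} + 812 = \frac{68}{3588} + 812 = 68 \cdot \frac{1}{3588} + 812 = \frac{17}{897} + 812 = \frac{728381}{897}$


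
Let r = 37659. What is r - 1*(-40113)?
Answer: 77772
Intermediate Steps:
r - 1*(-40113) = 37659 - 1*(-40113) = 37659 + 40113 = 77772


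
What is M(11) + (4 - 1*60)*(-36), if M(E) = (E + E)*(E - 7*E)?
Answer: 564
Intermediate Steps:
M(E) = -12*E² (M(E) = (2*E)*(-6*E) = -12*E²)
M(11) + (4 - 1*60)*(-36) = -12*11² + (4 - 1*60)*(-36) = -12*121 + (4 - 60)*(-36) = -1452 - 56*(-36) = -1452 + 2016 = 564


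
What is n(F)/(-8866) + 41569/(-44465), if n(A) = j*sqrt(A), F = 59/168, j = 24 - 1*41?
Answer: -41569/44465 + 17*sqrt(2478)/744744 ≈ -0.93373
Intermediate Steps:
j = -17 (j = 24 - 41 = -17)
F = 59/168 (F = 59*(1/168) = 59/168 ≈ 0.35119)
n(A) = -17*sqrt(A)
n(F)/(-8866) + 41569/(-44465) = -17*sqrt(2478)/84/(-8866) + 41569/(-44465) = -17*sqrt(2478)/84*(-1/8866) + 41569*(-1/44465) = -17*sqrt(2478)/84*(-1/8866) - 41569/44465 = 17*sqrt(2478)/744744 - 41569/44465 = -41569/44465 + 17*sqrt(2478)/744744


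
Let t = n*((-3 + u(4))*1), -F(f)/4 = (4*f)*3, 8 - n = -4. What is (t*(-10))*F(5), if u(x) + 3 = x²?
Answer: 288000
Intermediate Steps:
n = 12 (n = 8 - 1*(-4) = 8 + 4 = 12)
F(f) = -48*f (F(f) = -4*4*f*3 = -48*f)
u(x) = -3 + x²
t = 120 (t = 12*((-3 + (-3 + 4²))*1) = 12*((-3 + (-3 + 16))*1) = 12*((-3 + 13)*1) = 12*(10*1) = 12*10 = 120)
(t*(-10))*F(5) = (120*(-10))*(-48*5) = -1200*(-240) = 288000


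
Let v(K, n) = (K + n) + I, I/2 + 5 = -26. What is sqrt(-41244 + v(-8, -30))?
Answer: 8*I*sqrt(646) ≈ 203.33*I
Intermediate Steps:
I = -62 (I = -10 + 2*(-26) = -10 - 52 = -62)
v(K, n) = -62 + K + n (v(K, n) = (K + n) - 62 = -62 + K + n)
sqrt(-41244 + v(-8, -30)) = sqrt(-41244 + (-62 - 8 - 30)) = sqrt(-41244 - 100) = sqrt(-41344) = 8*I*sqrt(646)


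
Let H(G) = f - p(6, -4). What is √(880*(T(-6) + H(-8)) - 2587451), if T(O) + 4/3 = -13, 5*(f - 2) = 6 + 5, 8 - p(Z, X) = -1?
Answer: I*√23438595/3 ≈ 1613.8*I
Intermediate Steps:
p(Z, X) = 9 (p(Z, X) = 8 - 1*(-1) = 8 + 1 = 9)
f = 21/5 (f = 2 + (6 + 5)/5 = 2 + (⅕)*11 = 2 + 11/5 = 21/5 ≈ 4.2000)
T(O) = -43/3 (T(O) = -4/3 - 13 = -43/3)
H(G) = -24/5 (H(G) = 21/5 - 1*9 = 21/5 - 9 = -24/5)
√(880*(T(-6) + H(-8)) - 2587451) = √(880*(-43/3 - 24/5) - 2587451) = √(880*(-287/15) - 2587451) = √(-50512/3 - 2587451) = √(-7812865/3) = I*√23438595/3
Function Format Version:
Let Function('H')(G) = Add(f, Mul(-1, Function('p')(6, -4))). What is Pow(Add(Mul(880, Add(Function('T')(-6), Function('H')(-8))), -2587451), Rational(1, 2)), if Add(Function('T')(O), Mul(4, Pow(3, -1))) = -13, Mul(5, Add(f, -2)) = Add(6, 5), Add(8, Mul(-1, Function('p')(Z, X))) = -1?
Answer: Mul(Rational(1, 3), I, Pow(23438595, Rational(1, 2))) ≈ Mul(1613.8, I)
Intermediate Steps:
Function('p')(Z, X) = 9 (Function('p')(Z, X) = Add(8, Mul(-1, -1)) = Add(8, 1) = 9)
f = Rational(21, 5) (f = Add(2, Mul(Rational(1, 5), Add(6, 5))) = Add(2, Mul(Rational(1, 5), 11)) = Add(2, Rational(11, 5)) = Rational(21, 5) ≈ 4.2000)
Function('T')(O) = Rational(-43, 3) (Function('T')(O) = Add(Rational(-4, 3), -13) = Rational(-43, 3))
Function('H')(G) = Rational(-24, 5) (Function('H')(G) = Add(Rational(21, 5), Mul(-1, 9)) = Add(Rational(21, 5), -9) = Rational(-24, 5))
Pow(Add(Mul(880, Add(Function('T')(-6), Function('H')(-8))), -2587451), Rational(1, 2)) = Pow(Add(Mul(880, Add(Rational(-43, 3), Rational(-24, 5))), -2587451), Rational(1, 2)) = Pow(Add(Mul(880, Rational(-287, 15)), -2587451), Rational(1, 2)) = Pow(Add(Rational(-50512, 3), -2587451), Rational(1, 2)) = Pow(Rational(-7812865, 3), Rational(1, 2)) = Mul(Rational(1, 3), I, Pow(23438595, Rational(1, 2)))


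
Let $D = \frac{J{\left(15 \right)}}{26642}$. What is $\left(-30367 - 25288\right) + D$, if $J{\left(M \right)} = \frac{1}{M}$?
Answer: $- \frac{22241407649}{399630} \approx -55655.0$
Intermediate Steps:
$D = \frac{1}{399630}$ ($D = \frac{1}{15 \cdot 26642} = \frac{1}{15} \cdot \frac{1}{26642} = \frac{1}{399630} \approx 2.5023 \cdot 10^{-6}$)
$\left(-30367 - 25288\right) + D = \left(-30367 - 25288\right) + \frac{1}{399630} = -55655 + \frac{1}{399630} = - \frac{22241407649}{399630}$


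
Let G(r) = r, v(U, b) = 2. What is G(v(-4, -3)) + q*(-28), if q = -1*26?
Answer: 730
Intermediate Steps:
q = -26
G(v(-4, -3)) + q*(-28) = 2 - 26*(-28) = 2 + 728 = 730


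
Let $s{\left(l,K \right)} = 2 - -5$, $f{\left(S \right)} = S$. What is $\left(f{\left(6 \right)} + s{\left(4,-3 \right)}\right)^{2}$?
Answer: $169$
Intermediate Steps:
$s{\left(l,K \right)} = 7$ ($s{\left(l,K \right)} = 2 + 5 = 7$)
$\left(f{\left(6 \right)} + s{\left(4,-3 \right)}\right)^{2} = \left(6 + 7\right)^{2} = 13^{2} = 169$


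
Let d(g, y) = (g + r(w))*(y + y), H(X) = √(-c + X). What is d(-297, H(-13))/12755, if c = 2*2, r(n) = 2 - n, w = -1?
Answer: -588*I*√17/12755 ≈ -0.19007*I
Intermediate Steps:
c = 4
H(X) = √(-4 + X) (H(X) = √(-1*4 + X) = √(-4 + X))
d(g, y) = 2*y*(3 + g) (d(g, y) = (g + (2 - 1*(-1)))*(y + y) = (g + (2 + 1))*(2*y) = (g + 3)*(2*y) = (3 + g)*(2*y) = 2*y*(3 + g))
d(-297, H(-13))/12755 = (2*√(-4 - 13)*(3 - 297))/12755 = (2*√(-17)*(-294))*(1/12755) = (2*(I*√17)*(-294))*(1/12755) = -588*I*√17*(1/12755) = -588*I*√17/12755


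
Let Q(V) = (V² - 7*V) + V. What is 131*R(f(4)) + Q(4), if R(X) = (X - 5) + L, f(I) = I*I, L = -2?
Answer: 1171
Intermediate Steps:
f(I) = I²
R(X) = -7 + X (R(X) = (X - 5) - 2 = (-5 + X) - 2 = -7 + X)
Q(V) = V² - 6*V
131*R(f(4)) + Q(4) = 131*(-7 + 4²) + 4*(-6 + 4) = 131*(-7 + 16) + 4*(-2) = 131*9 - 8 = 1179 - 8 = 1171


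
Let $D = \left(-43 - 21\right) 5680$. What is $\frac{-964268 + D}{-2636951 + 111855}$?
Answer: $\frac{47421}{90182} \approx 0.52584$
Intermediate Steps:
$D = -363520$ ($D = \left(-43 - 21\right) 5680 = \left(-64\right) 5680 = -363520$)
$\frac{-964268 + D}{-2636951 + 111855} = \frac{-964268 - 363520}{-2636951 + 111855} = - \frac{1327788}{-2525096} = \left(-1327788\right) \left(- \frac{1}{2525096}\right) = \frac{47421}{90182}$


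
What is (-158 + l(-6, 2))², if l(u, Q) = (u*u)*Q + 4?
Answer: 6724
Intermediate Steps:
l(u, Q) = 4 + Q*u² (l(u, Q) = u²*Q + 4 = Q*u² + 4 = 4 + Q*u²)
(-158 + l(-6, 2))² = (-158 + (4 + 2*(-6)²))² = (-158 + (4 + 2*36))² = (-158 + (4 + 72))² = (-158 + 76)² = (-82)² = 6724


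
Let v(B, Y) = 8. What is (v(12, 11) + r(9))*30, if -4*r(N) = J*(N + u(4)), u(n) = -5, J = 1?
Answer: 210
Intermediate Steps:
r(N) = 5/4 - N/4 (r(N) = -(N - 5)/4 = -(-5 + N)/4 = 5/4 - N/4)
(v(12, 11) + r(9))*30 = (8 + (5/4 - ¼*9))*30 = (8 + (5/4 - 9/4))*30 = (8 - 1)*30 = 7*30 = 210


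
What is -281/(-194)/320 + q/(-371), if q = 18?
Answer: -1013189/23031680 ≈ -0.043991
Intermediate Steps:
-281/(-194)/320 + q/(-371) = -281/(-194)/320 + 18/(-371) = -281*(-1/194)*(1/320) + 18*(-1/371) = (281/194)*(1/320) - 18/371 = 281/62080 - 18/371 = -1013189/23031680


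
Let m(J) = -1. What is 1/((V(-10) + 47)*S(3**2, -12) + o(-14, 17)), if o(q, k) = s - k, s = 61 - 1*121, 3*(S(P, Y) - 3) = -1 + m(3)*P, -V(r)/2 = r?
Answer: -3/298 ≈ -0.010067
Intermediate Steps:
V(r) = -2*r
S(P, Y) = 8/3 - P/3 (S(P, Y) = 3 + (-1 - P)/3 = 3 + (-1/3 - P/3) = 8/3 - P/3)
s = -60 (s = 61 - 121 = -60)
o(q, k) = -60 - k
1/((V(-10) + 47)*S(3**2, -12) + o(-14, 17)) = 1/((-2*(-10) + 47)*(8/3 - 1/3*3**2) + (-60 - 1*17)) = 1/((20 + 47)*(8/3 - 1/3*9) + (-60 - 17)) = 1/(67*(8/3 - 3) - 77) = 1/(67*(-1/3) - 77) = 1/(-67/3 - 77) = 1/(-298/3) = -3/298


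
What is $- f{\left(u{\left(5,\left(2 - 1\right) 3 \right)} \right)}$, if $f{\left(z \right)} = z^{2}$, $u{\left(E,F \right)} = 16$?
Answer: $-256$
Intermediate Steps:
$- f{\left(u{\left(5,\left(2 - 1\right) 3 \right)} \right)} = - 16^{2} = \left(-1\right) 256 = -256$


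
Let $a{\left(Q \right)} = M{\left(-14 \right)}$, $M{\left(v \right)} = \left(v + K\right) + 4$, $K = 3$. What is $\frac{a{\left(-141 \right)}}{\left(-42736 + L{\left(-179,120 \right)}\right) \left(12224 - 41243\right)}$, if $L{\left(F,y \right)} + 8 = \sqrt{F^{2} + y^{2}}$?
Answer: $- \frac{99736}{17672600937935} - \frac{7 \sqrt{46441}}{53017802813805} \approx -5.672 \cdot 10^{-9}$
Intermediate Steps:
$M{\left(v \right)} = 7 + v$ ($M{\left(v \right)} = \left(v + 3\right) + 4 = \left(3 + v\right) + 4 = 7 + v$)
$a{\left(Q \right)} = -7$ ($a{\left(Q \right)} = 7 - 14 = -7$)
$L{\left(F,y \right)} = -8 + \sqrt{F^{2} + y^{2}}$
$\frac{a{\left(-141 \right)}}{\left(-42736 + L{\left(-179,120 \right)}\right) \left(12224 - 41243\right)} = - \frac{7}{\left(-42736 - \left(8 - \sqrt{\left(-179\right)^{2} + 120^{2}}\right)\right) \left(12224 - 41243\right)} = - \frac{7}{\left(-42736 - \left(8 - \sqrt{32041 + 14400}\right)\right) \left(-29019\right)} = - \frac{7}{\left(-42736 - \left(8 - \sqrt{46441}\right)\right) \left(-29019\right)} = - \frac{7}{\left(-42744 + \sqrt{46441}\right) \left(-29019\right)} = - \frac{7}{1240388136 - 29019 \sqrt{46441}}$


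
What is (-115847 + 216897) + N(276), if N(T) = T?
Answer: 101326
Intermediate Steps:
(-115847 + 216897) + N(276) = (-115847 + 216897) + 276 = 101050 + 276 = 101326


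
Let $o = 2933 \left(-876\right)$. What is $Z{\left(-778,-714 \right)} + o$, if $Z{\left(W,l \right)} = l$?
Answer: $-2570022$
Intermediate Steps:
$o = -2569308$
$Z{\left(-778,-714 \right)} + o = -714 - 2569308 = -2570022$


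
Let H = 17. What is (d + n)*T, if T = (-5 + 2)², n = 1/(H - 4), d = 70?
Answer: 8199/13 ≈ 630.69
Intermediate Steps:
n = 1/13 (n = 1/(17 - 4) = 1/13 ≈ 0.076923)
T = 9 (T = (-3)² = 9)
(d + n)*T = (70 + 1/13)*9 = (911/13)*9 = 8199/13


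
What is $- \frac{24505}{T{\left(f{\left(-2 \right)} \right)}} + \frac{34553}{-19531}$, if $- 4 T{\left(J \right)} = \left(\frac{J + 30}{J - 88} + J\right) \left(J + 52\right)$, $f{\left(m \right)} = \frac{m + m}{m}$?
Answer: $\frac{4109491016}{3691359} \approx 1113.3$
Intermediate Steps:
$f{\left(m \right)} = 2$ ($f{\left(m \right)} = \frac{2 m}{m} = 2$)
$T{\left(J \right)} = - \frac{\left(52 + J\right) \left(J + \frac{30 + J}{-88 + J}\right)}{4}$ ($T{\left(J \right)} = - \frac{\left(\frac{J + 30}{J - 88} + J\right) \left(J + 52\right)}{4} = - \frac{\left(\frac{30 + J}{-88 + J} + J\right) \left(52 + J\right)}{4} = - \frac{\left(J + \frac{30 + J}{-88 + J}\right) \left(52 + J\right)}{4} = - \frac{\left(52 + J\right) \left(J + \frac{30 + J}{-88 + J}\right)}{4}$)
$- \frac{24505}{T{\left(f{\left(-2 \right)} \right)}} + \frac{34553}{-19531} = - \frac{24505}{\frac{1}{4} \frac{1}{-88 + 2} \left(-1560 - 2^{3} + 35 \cdot 2^{2} + 4494 \cdot 2\right)} + \frac{34553}{-19531} = - \frac{24505}{\frac{1}{4} \frac{1}{-86} \left(-1560 - 8 + 35 \cdot 4 + 8988\right)} + 34553 \left(- \frac{1}{19531}\right) = - \frac{24505}{\frac{1}{4} \left(- \frac{1}{86}\right) \left(-1560 - 8 + 140 + 8988\right)} - \frac{34553}{19531} = - \frac{24505}{\frac{1}{4} \left(- \frac{1}{86}\right) 7560} - \frac{34553}{19531} = - \frac{24505}{- \frac{945}{43}} - \frac{34553}{19531} = \left(-24505\right) \left(- \frac{43}{945}\right) - \frac{34553}{19531} = \frac{210743}{189} - \frac{34553}{19531} = \frac{4109491016}{3691359}$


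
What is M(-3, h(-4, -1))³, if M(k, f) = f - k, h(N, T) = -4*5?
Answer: -4913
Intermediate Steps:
h(N, T) = -20
M(-3, h(-4, -1))³ = (-20 - 1*(-3))³ = (-20 + 3)³ = (-17)³ = -4913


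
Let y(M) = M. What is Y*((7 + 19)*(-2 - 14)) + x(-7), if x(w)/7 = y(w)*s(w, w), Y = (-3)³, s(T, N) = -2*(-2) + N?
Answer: 11379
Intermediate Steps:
s(T, N) = 4 + N
Y = -27
x(w) = 7*w*(4 + w) (x(w) = 7*(w*(4 + w)) = 7*w*(4 + w))
Y*((7 + 19)*(-2 - 14)) + x(-7) = -27*(7 + 19)*(-2 - 14) + 7*(-7)*(4 - 7) = -702*(-16) + 7*(-7)*(-3) = -27*(-416) + 147 = 11232 + 147 = 11379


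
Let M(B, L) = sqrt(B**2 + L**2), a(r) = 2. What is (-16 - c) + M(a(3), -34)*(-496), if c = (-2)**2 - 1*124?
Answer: 104 - 992*sqrt(290) ≈ -16789.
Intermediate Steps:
c = -120 (c = 4 - 124 = -120)
(-16 - c) + M(a(3), -34)*(-496) = (-16 - 1*(-120)) + sqrt(2**2 + (-34)**2)*(-496) = (-16 + 120) + sqrt(4 + 1156)*(-496) = 104 + sqrt(1160)*(-496) = 104 + (2*sqrt(290))*(-496) = 104 - 992*sqrt(290)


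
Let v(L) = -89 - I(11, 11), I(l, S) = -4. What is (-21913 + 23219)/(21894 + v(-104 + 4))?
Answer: 1306/21809 ≈ 0.059884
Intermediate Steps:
v(L) = -85 (v(L) = -89 - 1*(-4) = -89 + 4 = -85)
(-21913 + 23219)/(21894 + v(-104 + 4)) = (-21913 + 23219)/(21894 - 85) = 1306/21809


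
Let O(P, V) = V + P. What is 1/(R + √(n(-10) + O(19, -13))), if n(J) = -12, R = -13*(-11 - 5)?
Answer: 104/21635 - I*√6/43270 ≈ 0.004807 - 5.6609e-5*I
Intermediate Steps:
O(P, V) = P + V
R = 208 (R = -13*(-16) = 208)
1/(R + √(n(-10) + O(19, -13))) = 1/(208 + √(-12 + (19 - 13))) = 1/(208 + √(-12 + 6)) = 1/(208 + √(-6)) = 1/(208 + I*√6)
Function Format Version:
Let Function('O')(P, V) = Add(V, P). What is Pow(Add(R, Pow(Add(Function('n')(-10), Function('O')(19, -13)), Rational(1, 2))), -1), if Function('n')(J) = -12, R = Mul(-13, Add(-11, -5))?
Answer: Add(Rational(104, 21635), Mul(Rational(-1, 43270), I, Pow(6, Rational(1, 2)))) ≈ Add(0.0048070, Mul(-5.6609e-5, I))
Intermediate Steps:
Function('O')(P, V) = Add(P, V)
R = 208 (R = Mul(-13, -16) = 208)
Pow(Add(R, Pow(Add(Function('n')(-10), Function('O')(19, -13)), Rational(1, 2))), -1) = Pow(Add(208, Pow(Add(-12, Add(19, -13)), Rational(1, 2))), -1) = Pow(Add(208, Pow(Add(-12, 6), Rational(1, 2))), -1) = Pow(Add(208, Pow(-6, Rational(1, 2))), -1) = Pow(Add(208, Mul(I, Pow(6, Rational(1, 2)))), -1)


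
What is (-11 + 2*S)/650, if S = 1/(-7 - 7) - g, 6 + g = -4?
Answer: 31/2275 ≈ 0.013626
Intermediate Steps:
g = -10 (g = -6 - 4 = -10)
S = 139/14 (S = 1/(-7 - 7) - 1*(-10) = 1/(-14) + 10 = -1/14 + 10 = 139/14 ≈ 9.9286)
(-11 + 2*S)/650 = (-11 + 2*(139/14))/650 = (-11 + 139/7)*(1/650) = (62/7)*(1/650) = 31/2275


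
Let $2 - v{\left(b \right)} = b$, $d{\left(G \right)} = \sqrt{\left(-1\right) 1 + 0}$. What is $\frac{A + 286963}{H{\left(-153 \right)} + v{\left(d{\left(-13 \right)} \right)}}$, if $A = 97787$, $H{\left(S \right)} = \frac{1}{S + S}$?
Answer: $\frac{71935168500}{466957} + \frac{36026451000 i}{466957} \approx 1.5405 \cdot 10^{5} + 77152.0 i$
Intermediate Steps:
$H{\left(S \right)} = \frac{1}{2 S}$
$d{\left(G \right)} = i$ ($d{\left(G \right)} = \sqrt{-1 + 0} = \sqrt{-1} = i$)
$v{\left(b \right)} = 2 - b$
$\frac{A + 286963}{H{\left(-153 \right)} + v{\left(d{\left(-13 \right)} \right)}} = \frac{97787 + 286963}{\frac{1}{2 \left(-153\right)} + \left(2 - i\right)} = \frac{384750}{\frac{1}{2} \left(- \frac{1}{153}\right) + \left(2 - i\right)} = \frac{384750}{- \frac{1}{306} + \left(2 - i\right)} = \frac{384750}{\frac{611}{306} - i} = 384750 \frac{93636 \left(\frac{611}{306} + i\right)}{466957} = \frac{36026451000 \left(\frac{611}{306} + i\right)}{466957}$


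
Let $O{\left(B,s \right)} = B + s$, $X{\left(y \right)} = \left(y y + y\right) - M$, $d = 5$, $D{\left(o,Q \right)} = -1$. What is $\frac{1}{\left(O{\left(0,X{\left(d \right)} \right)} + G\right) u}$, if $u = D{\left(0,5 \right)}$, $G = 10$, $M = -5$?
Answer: $- \frac{1}{45} \approx -0.022222$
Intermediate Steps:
$u = -1$
$X{\left(y \right)} = 5 + y + y^{2}$ ($X{\left(y \right)} = \left(y y + y\right) - -5 = \left(y^{2} + y\right) + 5 = \left(y + y^{2}\right) + 5 = 5 + y + y^{2}$)
$\frac{1}{\left(O{\left(0,X{\left(d \right)} \right)} + G\right) u} = \frac{1}{\left(\left(0 + \left(5 + 5 + 5^{2}\right)\right) + 10\right) \left(-1\right)} = \frac{1}{\left(\left(0 + \left(5 + 5 + 25\right)\right) + 10\right) \left(-1\right)} = \frac{1}{\left(\left(0 + 35\right) + 10\right) \left(-1\right)} = \frac{1}{\left(35 + 10\right) \left(-1\right)} = \frac{1}{45 \left(-1\right)} = \frac{1}{-45} = - \frac{1}{45}$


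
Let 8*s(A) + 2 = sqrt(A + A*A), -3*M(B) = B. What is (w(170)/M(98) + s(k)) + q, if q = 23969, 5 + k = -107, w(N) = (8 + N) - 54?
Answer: 4697131/196 + sqrt(777)/2 ≈ 23979.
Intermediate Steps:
M(B) = -B/3
w(N) = -46 + N
k = -112 (k = -5 - 107 = -112)
s(A) = -1/4 + sqrt(A + A**2)/8 (s(A) = -1/4 + sqrt(A + A*A)/8 = -1/4 + sqrt(A + A**2)/8)
(w(170)/M(98) + s(k)) + q = ((-46 + 170)/((-1/3*98)) + (-1/4 + sqrt(-112*(1 - 112))/8)) + 23969 = (124/(-98/3) + (-1/4 + sqrt(-112*(-111))/8)) + 23969 = (124*(-3/98) + (-1/4 + sqrt(12432)/8)) + 23969 = (-186/49 + (-1/4 + (4*sqrt(777))/8)) + 23969 = (-186/49 + (-1/4 + sqrt(777)/2)) + 23969 = (-793/196 + sqrt(777)/2) + 23969 = 4697131/196 + sqrt(777)/2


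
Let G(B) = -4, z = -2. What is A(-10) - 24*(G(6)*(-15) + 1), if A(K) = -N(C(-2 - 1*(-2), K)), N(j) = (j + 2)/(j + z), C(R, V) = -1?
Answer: -4391/3 ≈ -1463.7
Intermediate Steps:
N(j) = (2 + j)/(-2 + j) (N(j) = (j + 2)/(j - 2) = (2 + j)/(-2 + j))
A(K) = 1/3 (A(K) = -(2 - 1)/(-2 - 1) = -1/(-3) = -(-1)/3 = -1*(-1/3) = 1/3)
A(-10) - 24*(G(6)*(-15) + 1) = 1/3 - 24*(-4*(-15) + 1) = 1/3 - 24*(60 + 1) = 1/3 - 24*61 = 1/3 - 1464 = -4391/3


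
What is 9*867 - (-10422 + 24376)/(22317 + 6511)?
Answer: 112465465/14414 ≈ 7802.5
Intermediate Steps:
9*867 - (-10422 + 24376)/(22317 + 6511) = 7803 - 13954/28828 = 7803 - 1*6977/14414 = 7803 - 6977/14414 = 112465465/14414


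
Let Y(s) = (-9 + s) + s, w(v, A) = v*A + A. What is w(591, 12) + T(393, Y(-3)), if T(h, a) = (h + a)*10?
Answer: 10884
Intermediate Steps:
w(v, A) = A + A*v (w(v, A) = A*v + A = A + A*v)
Y(s) = -9 + 2*s
T(h, a) = 10*a + 10*h (T(h, a) = (a + h)*10 = 10*a + 10*h)
w(591, 12) + T(393, Y(-3)) = 12*(1 + 591) + (10*(-9 + 2*(-3)) + 10*393) = 12*592 + (10*(-9 - 6) + 3930) = 7104 + (10*(-15) + 3930) = 7104 + (-150 + 3930) = 7104 + 3780 = 10884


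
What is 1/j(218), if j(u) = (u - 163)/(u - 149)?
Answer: 69/55 ≈ 1.2545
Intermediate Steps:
j(u) = (-163 + u)/(-149 + u)
1/j(218) = 1/((-163 + 218)/(-149 + 218)) = 1/(55/69) = 69/55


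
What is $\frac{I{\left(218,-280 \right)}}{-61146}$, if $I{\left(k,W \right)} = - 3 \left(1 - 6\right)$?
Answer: $- \frac{5}{20382} \approx -0.00024531$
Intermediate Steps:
$I{\left(k,W \right)} = 15$ ($I{\left(k,W \right)} = \left(-3\right) \left(-5\right) = 15$)
$\frac{I{\left(218,-280 \right)}}{-61146} = \frac{15}{-61146} = 15 \left(- \frac{1}{61146}\right) = - \frac{5}{20382}$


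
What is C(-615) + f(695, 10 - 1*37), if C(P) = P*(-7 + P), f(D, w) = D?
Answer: 383225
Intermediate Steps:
C(-615) + f(695, 10 - 1*37) = -615*(-7 - 615) + 695 = -615*(-622) + 695 = 382530 + 695 = 383225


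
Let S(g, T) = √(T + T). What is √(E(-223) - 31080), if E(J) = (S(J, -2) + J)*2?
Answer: √(-31526 + 4*I) ≈ 0.011 + 177.56*I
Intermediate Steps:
S(g, T) = √2*√T (S(g, T) = √(2*T) = √2*√T)
E(J) = 2*J + 4*I (E(J) = (√2*√(-2) + J)*2 = (√2*(I*√2) + J)*2 = (2*I + J)*2 = (J + 2*I)*2 = 2*J + 4*I)
√(E(-223) - 31080) = √((2*(-223) + 4*I) - 31080) = √((-446 + 4*I) - 31080) = √(-31526 + 4*I)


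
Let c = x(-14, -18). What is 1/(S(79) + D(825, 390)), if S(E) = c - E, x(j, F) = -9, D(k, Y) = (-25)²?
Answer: 1/537 ≈ 0.0018622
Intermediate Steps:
D(k, Y) = 625
c = -9
S(E) = -9 - E
1/(S(79) + D(825, 390)) = 1/((-9 - 1*79) + 625) = 1/((-9 - 79) + 625) = 1/(-88 + 625) = 1/537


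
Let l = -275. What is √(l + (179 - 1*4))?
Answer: 10*I ≈ 10.0*I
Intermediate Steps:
√(l + (179 - 1*4)) = √(-275 + (179 - 1*4)) = √(-275 + (179 - 4)) = √(-275 + 175) = √(-100) = 10*I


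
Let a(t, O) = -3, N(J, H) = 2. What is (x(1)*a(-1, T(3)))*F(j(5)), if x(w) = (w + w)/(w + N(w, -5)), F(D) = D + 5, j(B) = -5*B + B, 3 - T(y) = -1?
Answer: 30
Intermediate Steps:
T(y) = 4 (T(y) = 3 - 1*(-1) = 3 + 1 = 4)
j(B) = -4*B
F(D) = 5 + D
x(w) = 2*w/(2 + w) (x(w) = (w + w)/(w + 2) = (2*w)/(2 + w) = 2*w/(2 + w))
(x(1)*a(-1, T(3)))*F(j(5)) = ((2*1/(2 + 1))*(-3))*(5 - 4*5) = ((2*1/3)*(-3))*(5 - 20) = ((2*1*(⅓))*(-3))*(-15) = ((⅔)*(-3))*(-15) = -2*(-15) = 30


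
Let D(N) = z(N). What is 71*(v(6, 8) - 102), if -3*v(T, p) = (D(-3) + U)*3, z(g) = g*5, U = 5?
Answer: -6532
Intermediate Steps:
z(g) = 5*g
D(N) = 5*N
v(T, p) = 10 (v(T, p) = -(5*(-3) + 5)*3/3 = -(-15 + 5)*3/3 = -(-10)*3/3 = -1/3*(-30) = 10)
71*(v(6, 8) - 102) = 71*(10 - 102) = 71*(-92) = -6532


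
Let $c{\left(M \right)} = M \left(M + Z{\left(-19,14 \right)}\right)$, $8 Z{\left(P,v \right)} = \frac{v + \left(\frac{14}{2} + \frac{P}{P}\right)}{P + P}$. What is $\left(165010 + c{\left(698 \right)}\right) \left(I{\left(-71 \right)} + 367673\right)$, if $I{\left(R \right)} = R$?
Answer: $\frac{9109990879425}{38} \approx 2.3974 \cdot 10^{11}$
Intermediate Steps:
$Z{\left(P,v \right)} = \frac{8 + v}{16 P}$ ($Z{\left(P,v \right)} = \frac{\left(v + \left(\frac{14}{2} + \frac{P}{P}\right)\right) \frac{1}{P + P}}{8} = \frac{\left(v + \left(14 \cdot \frac{1}{2} + 1\right)\right) \frac{1}{2 P}}{8} = \frac{\left(v + \left(7 + 1\right)\right) \frac{1}{2 P}}{8} = \frac{\left(v + 8\right) \frac{1}{2 P}}{8} = \frac{\left(8 + v\right) \frac{1}{2 P}}{8} = \frac{\frac{1}{2} \frac{1}{P} \left(8 + v\right)}{8} = \frac{8 + v}{16 P}$)
$c{\left(M \right)} = M \left(- \frac{11}{152} + M\right)$ ($c{\left(M \right)} = M \left(M + \frac{8 + 14}{16 \left(-19\right)}\right) = M \left(M + \frac{1}{16} \left(- \frac{1}{19}\right) 22\right) = M \left(M - \frac{11}{152}\right) = M \left(- \frac{11}{152} + M\right)$)
$\left(165010 + c{\left(698 \right)}\right) \left(I{\left(-71 \right)} + 367673\right) = \left(165010 + \frac{1}{152} \cdot 698 \left(-11 + 152 \cdot 698\right)\right) \left(-71 + 367673\right) = \left(165010 + \frac{1}{152} \cdot 698 \left(-11 + 106096\right)\right) 367602 = \left(165010 + \frac{1}{152} \cdot 698 \cdot 106085\right) 367602 = \left(165010 + \frac{37023665}{76}\right) 367602 = \frac{49564425}{76} \cdot 367602 = \frac{9109990879425}{38}$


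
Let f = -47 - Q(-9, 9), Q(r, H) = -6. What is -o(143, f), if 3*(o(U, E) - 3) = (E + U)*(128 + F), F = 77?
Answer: -6973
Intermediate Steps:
f = -41 (f = -47 - 1*(-6) = -47 + 6 = -41)
o(U, E) = 3 + 205*E/3 + 205*U/3 (o(U, E) = 3 + ((E + U)*(128 + 77))/3 = 3 + ((E + U)*205)/3 = 3 + (205*E + 205*U)/3 = 3 + (205*E/3 + 205*U/3) = 3 + 205*E/3 + 205*U/3)
-o(143, f) = -(3 + (205/3)*(-41) + (205/3)*143) = -(3 - 8405/3 + 29315/3) = -1*6973 = -6973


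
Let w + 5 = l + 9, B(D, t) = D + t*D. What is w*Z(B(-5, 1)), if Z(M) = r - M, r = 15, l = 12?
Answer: 400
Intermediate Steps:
B(D, t) = D + D*t
Z(M) = 15 - M
w = 16 (w = -5 + (12 + 9) = -5 + 21 = 16)
w*Z(B(-5, 1)) = 16*(15 - (-5)*(1 + 1)) = 16*(15 - (-5)*2) = 16*(15 - 1*(-10)) = 16*(15 + 10) = 16*25 = 400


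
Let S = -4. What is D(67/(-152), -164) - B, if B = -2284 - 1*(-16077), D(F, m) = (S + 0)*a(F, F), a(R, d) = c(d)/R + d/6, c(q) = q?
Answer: -3145649/228 ≈ -13797.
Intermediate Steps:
a(R, d) = d/6 + d/R (a(R, d) = d/R + d/6 = d/6 + d/R)
D(F, m) = -4 - 2*F/3 (D(F, m) = (-4 + 0)*(F/6 + F/F) = -4*(F/6 + 1) = -4*(1 + F/6) = -4 - 2*F/3)
B = 13793 (B = -2284 + 16077 = 13793)
D(67/(-152), -164) - B = (-4 - 134/(3*(-152))) - 1*13793 = (-4 - 134*(-1)/(3*152)) - 13793 = (-4 - ⅔*(-67/152)) - 13793 = (-4 + 67/228) - 13793 = -845/228 - 13793 = -3145649/228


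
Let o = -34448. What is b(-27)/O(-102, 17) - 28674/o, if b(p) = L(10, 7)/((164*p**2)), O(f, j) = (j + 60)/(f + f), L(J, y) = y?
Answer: 1570942033/1887629832 ≈ 0.83223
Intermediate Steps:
O(f, j) = (60 + j)/(2*f) (O(f, j) = (60 + j)/((2*f)) = (60 + j)*(1/(2*f)) = (60 + j)/(2*f))
b(p) = 7/(164*p**2) (b(p) = 7/((164*p**2)) = 7*(1/(164*p**2)) = 7/(164*p**2))
b(-27)/O(-102, 17) - 28674/o = ((7/164)/(-27)**2)/(((1/2)*(60 + 17)/(-102))) - 28674/(-34448) = ((7/164)*(1/729))/(((1/2)*(-1/102)*77)) - 28674*(-1/34448) = 7/(119556*(-77/204)) + 14337/17224 = (7/119556)*(-204/77) + 14337/17224 = -17/109593 + 14337/17224 = 1570942033/1887629832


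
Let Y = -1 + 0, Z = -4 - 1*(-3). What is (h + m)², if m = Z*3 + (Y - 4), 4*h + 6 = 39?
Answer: 1/16 ≈ 0.062500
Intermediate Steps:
Z = -1 (Z = -4 + 3 = -1)
Y = -1
h = 33/4 (h = -3/2 + (¼)*39 = -3/2 + 39/4 = 33/4 ≈ 8.2500)
m = -8 (m = -1*3 + (-1 - 4) = -3 - 5 = -8)
(h + m)² = (33/4 - 8)² = (¼)² = 1/16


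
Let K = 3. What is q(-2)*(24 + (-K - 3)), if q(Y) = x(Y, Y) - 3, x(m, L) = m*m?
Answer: 18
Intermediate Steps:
x(m, L) = m²
q(Y) = -3 + Y² (q(Y) = Y² - 3 = -3 + Y²)
q(-2)*(24 + (-K - 3)) = (-3 + (-2)²)*(24 + (-1*3 - 3)) = (-3 + 4)*(24 + (-3 - 3)) = 1*(24 - 6) = 1*18 = 18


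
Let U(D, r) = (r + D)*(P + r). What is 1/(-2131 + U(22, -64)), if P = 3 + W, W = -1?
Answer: 1/473 ≈ 0.0021142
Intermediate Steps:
P = 2 (P = 3 - 1 = 2)
U(D, r) = (2 + r)*(D + r) (U(D, r) = (r + D)*(2 + r) = (D + r)*(2 + r) = (2 + r)*(D + r))
1/(-2131 + U(22, -64)) = 1/(-2131 + ((-64)**2 + 2*22 + 2*(-64) + 22*(-64))) = 1/(-2131 + (4096 + 44 - 128 - 1408)) = 1/(-2131 + 2604) = 1/473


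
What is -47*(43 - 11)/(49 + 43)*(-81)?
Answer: 30456/23 ≈ 1324.2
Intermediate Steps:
-47*(43 - 11)/(49 + 43)*(-81) = -1504/92*(-81) = -47*8/23*(-81) = -376/23*(-81) = 30456/23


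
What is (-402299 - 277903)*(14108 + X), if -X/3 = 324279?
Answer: 652129383258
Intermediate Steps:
X = -972837 (X = -3*324279 = -972837)
(-402299 - 277903)*(14108 + X) = (-402299 - 277903)*(14108 - 972837) = -680202*(-958729) = 652129383258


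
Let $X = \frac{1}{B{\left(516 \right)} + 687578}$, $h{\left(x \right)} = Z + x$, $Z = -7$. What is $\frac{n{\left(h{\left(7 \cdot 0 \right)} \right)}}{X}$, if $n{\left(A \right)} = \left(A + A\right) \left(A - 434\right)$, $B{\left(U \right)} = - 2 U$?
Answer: $4238735004$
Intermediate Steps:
$h{\left(x \right)} = -7 + x$
$X = \frac{1}{686546}$ ($X = \frac{1}{\left(-2\right) 516 + 687578} = \frac{1}{-1032 + 687578} = \frac{1}{686546} \approx 1.4566 \cdot 10^{-6}$)
$n{\left(A \right)} = 2 A \left(-434 + A\right)$
$\frac{n{\left(h{\left(7 \cdot 0 \right)} \right)}}{X} = 2 \left(-7 + 7 \cdot 0\right) \left(-434 + \left(-7 + 7 \cdot 0\right)\right) \frac{1}{\frac{1}{686546}} = 2 \left(-7 + 0\right) \left(-434 + \left(-7 + 0\right)\right) 686546 = 2 \left(-7\right) \left(-434 - 7\right) 686546 = 2 \left(-7\right) \left(-441\right) 686546 = 6174 \cdot 686546 = 4238735004$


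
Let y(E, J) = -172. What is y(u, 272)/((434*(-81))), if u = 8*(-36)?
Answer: 86/17577 ≈ 0.0048928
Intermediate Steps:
u = -288
y(u, 272)/((434*(-81))) = -172/(434*(-81)) = -172/(-35154) = -172*(-1/35154) = 86/17577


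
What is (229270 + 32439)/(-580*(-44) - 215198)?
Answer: -261709/189678 ≈ -1.3798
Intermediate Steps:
(229270 + 32439)/(-580*(-44) - 215198) = 261709/(25520 - 215198) = 261709/(-189678) = 261709*(-1/189678) = -261709/189678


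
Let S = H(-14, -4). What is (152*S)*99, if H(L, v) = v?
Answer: -60192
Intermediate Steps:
S = -4
(152*S)*99 = (152*(-4))*99 = -608*99 = -60192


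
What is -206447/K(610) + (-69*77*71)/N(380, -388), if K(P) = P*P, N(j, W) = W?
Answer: 8767786054/9023425 ≈ 971.67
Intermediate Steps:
K(P) = P²
-206447/K(610) + (-69*77*71)/N(380, -388) = -206447/(610²) + (-69*77*71)/(-388) = -206447/372100 - 5313*71*(-1/388) = -206447*1/372100 - 377223*(-1/388) = -206447/372100 + 377223/388 = 8767786054/9023425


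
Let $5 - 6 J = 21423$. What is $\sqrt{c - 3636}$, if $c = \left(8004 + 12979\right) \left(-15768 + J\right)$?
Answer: $\frac{i \sqrt{3651893061}}{3} \approx 20144.0 i$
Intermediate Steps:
$J = - \frac{10709}{3}$ ($J = \frac{5}{6} - \frac{7141}{2} = - \frac{10709}{3} \approx -3569.7$)
$c = - \frac{1217286779}{3}$ ($c = \left(8004 + 12979\right) \left(-15768 - \frac{10709}{3}\right) = 20983 \left(- \frac{58013}{3}\right) = - \frac{1217286779}{3} \approx -4.0576 \cdot 10^{8}$)
$\sqrt{c - 3636} = \sqrt{- \frac{1217286779}{3} - 3636} = \sqrt{- \frac{1217297687}{3}} = \frac{i \sqrt{3651893061}}{3}$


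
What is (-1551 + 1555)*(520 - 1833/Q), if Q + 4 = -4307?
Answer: 2991404/1437 ≈ 2081.7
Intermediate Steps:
Q = -4311 (Q = -4 - 4307 = -4311)
(-1551 + 1555)*(520 - 1833/Q) = (-1551 + 1555)*(520 - 1833/(-4311)) = 4*(520 - 1833*(-1/4311)) = 4*(520 + 611/1437) = 4*(747851/1437) = 2991404/1437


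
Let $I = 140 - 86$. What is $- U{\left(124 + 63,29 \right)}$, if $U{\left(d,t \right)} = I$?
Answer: $-54$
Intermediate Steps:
$I = 54$ ($I = 140 - 86 = 54$)
$U{\left(d,t \right)} = 54$
$- U{\left(124 + 63,29 \right)} = \left(-1\right) 54 = -54$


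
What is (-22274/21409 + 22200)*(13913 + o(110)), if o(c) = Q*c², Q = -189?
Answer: -1080254178250162/21409 ≈ -5.0458e+10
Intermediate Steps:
o(c) = -189*c²
(-22274/21409 + 22200)*(13913 + o(110)) = (-22274/21409 + 22200)*(13913 - 189*110²) = (-22274*1/21409 + 22200)*(13913 - 189*12100) = (-22274/21409 + 22200)*(13913 - 2286900) = (475257526/21409)*(-2272987) = -1080254178250162/21409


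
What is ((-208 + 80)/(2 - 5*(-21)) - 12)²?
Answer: 1993744/11449 ≈ 174.14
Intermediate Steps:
((-208 + 80)/(2 - 5*(-21)) - 12)² = (-128/(2 + 105) - 12)² = (-128/107 - 12)² = (-1412/107)² = 1993744/11449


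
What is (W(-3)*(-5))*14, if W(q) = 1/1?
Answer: -70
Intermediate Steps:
W(q) = 1
(W(-3)*(-5))*14 = (1*(-5))*14 = -5*14 = -70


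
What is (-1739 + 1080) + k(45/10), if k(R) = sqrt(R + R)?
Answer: -656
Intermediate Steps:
k(R) = sqrt(2)*sqrt(R) (k(R) = sqrt(2*R) = sqrt(2)*sqrt(R))
(-1739 + 1080) + k(45/10) = (-1739 + 1080) + sqrt(2)*sqrt(45/10) = -659 + sqrt(2)*sqrt(45*(1/10)) = -659 + sqrt(2)*sqrt(9/2) = -659 + sqrt(2)*(3*sqrt(2)/2) = -659 + 3 = -656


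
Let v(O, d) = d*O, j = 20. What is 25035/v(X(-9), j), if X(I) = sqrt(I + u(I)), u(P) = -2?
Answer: -5007*I*sqrt(11)/44 ≈ -377.42*I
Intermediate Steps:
X(I) = sqrt(-2 + I) (X(I) = sqrt(I - 2) = sqrt(-2 + I))
v(O, d) = O*d
25035/v(X(-9), j) = 25035/((sqrt(-2 - 9)*20)) = 25035/((sqrt(-11)*20)) = 25035/(((I*sqrt(11))*20)) = 25035/((20*I*sqrt(11))) = 25035*(-I*sqrt(11)/220) = -5007*I*sqrt(11)/44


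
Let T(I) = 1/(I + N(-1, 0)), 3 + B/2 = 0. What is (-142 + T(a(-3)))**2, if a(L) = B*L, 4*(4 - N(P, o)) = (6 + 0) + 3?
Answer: 125753796/6241 ≈ 20150.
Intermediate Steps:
B = -6 (B = -6 + 2*0 = -6 + 0 = -6)
N(P, o) = 7/4 (N(P, o) = 4 - ((6 + 0) + 3)/4 = 4 - (6 + 3)/4 = 4 - 1/4*9 = 4 - 9/4 = 7/4)
a(L) = -6*L
T(I) = 1/(7/4 + I) (T(I) = 1/(I + 7/4) = 1/(7/4 + I))
(-142 + T(a(-3)))**2 = (-142 + 4/(7 + 4*(-6*(-3))))**2 = (-142 + 4/(7 + 4*18))**2 = (-142 + 4/(7 + 72))**2 = (-142 + 4/79)**2 = (-11214/79)**2 = 125753796/6241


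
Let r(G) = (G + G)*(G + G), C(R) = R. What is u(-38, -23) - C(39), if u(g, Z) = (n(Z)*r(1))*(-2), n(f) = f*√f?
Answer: -39 + 184*I*√23 ≈ -39.0 + 882.43*I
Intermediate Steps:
n(f) = f^(3/2)
r(G) = 4*G² (r(G) = (2*G)*(2*G) = 4*G²)
u(g, Z) = -8*Z^(3/2) (u(g, Z) = (Z^(3/2)*(4*1²))*(-2) = (Z^(3/2)*(4*1))*(-2) = (Z^(3/2)*4)*(-2) = (4*Z^(3/2))*(-2) = -8*Z^(3/2))
u(-38, -23) - C(39) = -(-184)*I*√23 - 1*39 = -(-184)*I*√23 - 39 = 184*I*√23 - 39 = -39 + 184*I*√23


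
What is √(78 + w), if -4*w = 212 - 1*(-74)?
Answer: √26/2 ≈ 2.5495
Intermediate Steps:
w = -143/2 (w = -(212 - 1*(-74))/4 = -(212 + 74)/4 = -¼*286 = -143/2 ≈ -71.500)
√(78 + w) = √(78 - 143/2) = √(13/2) = √26/2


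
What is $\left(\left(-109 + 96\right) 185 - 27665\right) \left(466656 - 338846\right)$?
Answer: $-3843246700$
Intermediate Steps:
$\left(\left(-109 + 96\right) 185 - 27665\right) \left(466656 - 338846\right) = \left(\left(-13\right) 185 - 27665\right) 127810 = \left(-2405 - 27665\right) 127810 = \left(-30070\right) 127810 = -3843246700$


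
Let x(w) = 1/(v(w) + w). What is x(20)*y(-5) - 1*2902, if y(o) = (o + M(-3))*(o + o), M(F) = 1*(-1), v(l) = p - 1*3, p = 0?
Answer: -49274/17 ≈ -2898.5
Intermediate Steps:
v(l) = -3 (v(l) = 0 - 1*3 = 0 - 3 = -3)
x(w) = 1/(-3 + w)
M(F) = -1
y(o) = 2*o*(-1 + o) (y(o) = (o - 1)*(o + o) = (-1 + o)*(2*o) = 2*o*(-1 + o))
x(20)*y(-5) - 1*2902 = (2*(-5)*(-1 - 5))/(-3 + 20) - 1*2902 = (2*(-5)*(-6))/17 - 2902 = (1/17)*60 - 2902 = 60/17 - 2902 = -49274/17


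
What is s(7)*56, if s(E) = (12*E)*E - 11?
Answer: 32312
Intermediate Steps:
s(E) = -11 + 12*E² (s(E) = 12*E² - 11 = -11 + 12*E²)
s(7)*56 = (-11 + 12*7²)*56 = (-11 + 12*49)*56 = (-11 + 588)*56 = 577*56 = 32312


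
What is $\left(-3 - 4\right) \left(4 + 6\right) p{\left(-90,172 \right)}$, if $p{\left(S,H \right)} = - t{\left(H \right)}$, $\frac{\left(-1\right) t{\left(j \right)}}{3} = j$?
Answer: $-36120$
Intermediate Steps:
$t{\left(j \right)} = - 3 j$
$p{\left(S,H \right)} = 3 H$ ($p{\left(S,H \right)} = - \left(-3\right) H = 3 H$)
$\left(-3 - 4\right) \left(4 + 6\right) p{\left(-90,172 \right)} = \left(-3 - 4\right) \left(4 + 6\right) 3 \cdot 172 = \left(-7\right) 10 \cdot 516 = \left(-70\right) 516 = -36120$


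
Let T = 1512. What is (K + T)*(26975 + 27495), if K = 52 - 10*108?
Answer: 26363480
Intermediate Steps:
K = -1028 (K = 52 - 1080 = -1028)
(K + T)*(26975 + 27495) = (-1028 + 1512)*(26975 + 27495) = 484*54470 = 26363480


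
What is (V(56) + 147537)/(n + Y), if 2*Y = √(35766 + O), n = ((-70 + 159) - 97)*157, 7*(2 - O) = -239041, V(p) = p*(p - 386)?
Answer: -4538676576/43681591 - 258114*√3425919/43681591 ≈ -114.84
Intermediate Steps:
V(p) = p*(-386 + p)
O = 239055/7 (O = 2 - ⅐*(-239041) = 2 + 239041/7 = 239055/7 ≈ 34151.)
n = -1256 (n = (89 - 97)*157 = -8*157 = -1256)
Y = √3425919/14 (Y = √(35766 + 239055/7)/2 = √(489417/7)/2 = (√3425919/7)/2 = √3425919/14 ≈ 132.21)
(V(56) + 147537)/(n + Y) = (56*(-386 + 56) + 147537)/(-1256 + √3425919/14) = (56*(-330) + 147537)/(-1256 + √3425919/14) = (-18480 + 147537)/(-1256 + √3425919/14) = 129057/(-1256 + √3425919/14)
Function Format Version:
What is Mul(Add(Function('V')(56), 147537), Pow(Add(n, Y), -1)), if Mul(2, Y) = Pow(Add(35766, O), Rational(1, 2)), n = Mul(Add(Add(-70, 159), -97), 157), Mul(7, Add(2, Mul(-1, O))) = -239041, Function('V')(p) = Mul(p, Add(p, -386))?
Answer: Add(Rational(-4538676576, 43681591), Mul(Rational(-258114, 43681591), Pow(3425919, Rational(1, 2)))) ≈ -114.84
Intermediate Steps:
Function('V')(p) = Mul(p, Add(-386, p))
O = Rational(239055, 7) (O = Add(2, Mul(Rational(-1, 7), -239041)) = Add(2, Rational(239041, 7)) = Rational(239055, 7) ≈ 34151.)
n = -1256 (n = Mul(Add(89, -97), 157) = Mul(-8, 157) = -1256)
Y = Mul(Rational(1, 14), Pow(3425919, Rational(1, 2))) (Y = Mul(Rational(1, 2), Pow(Add(35766, Rational(239055, 7)), Rational(1, 2))) = Mul(Rational(1, 2), Pow(Rational(489417, 7), Rational(1, 2))) = Mul(Rational(1, 2), Mul(Rational(1, 7), Pow(3425919, Rational(1, 2)))) = Mul(Rational(1, 14), Pow(3425919, Rational(1, 2))) ≈ 132.21)
Mul(Add(Function('V')(56), 147537), Pow(Add(n, Y), -1)) = Mul(Add(Mul(56, Add(-386, 56)), 147537), Pow(Add(-1256, Mul(Rational(1, 14), Pow(3425919, Rational(1, 2)))), -1)) = Mul(Add(Mul(56, -330), 147537), Pow(Add(-1256, Mul(Rational(1, 14), Pow(3425919, Rational(1, 2)))), -1)) = Mul(Add(-18480, 147537), Pow(Add(-1256, Mul(Rational(1, 14), Pow(3425919, Rational(1, 2)))), -1)) = Mul(129057, Pow(Add(-1256, Mul(Rational(1, 14), Pow(3425919, Rational(1, 2)))), -1))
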